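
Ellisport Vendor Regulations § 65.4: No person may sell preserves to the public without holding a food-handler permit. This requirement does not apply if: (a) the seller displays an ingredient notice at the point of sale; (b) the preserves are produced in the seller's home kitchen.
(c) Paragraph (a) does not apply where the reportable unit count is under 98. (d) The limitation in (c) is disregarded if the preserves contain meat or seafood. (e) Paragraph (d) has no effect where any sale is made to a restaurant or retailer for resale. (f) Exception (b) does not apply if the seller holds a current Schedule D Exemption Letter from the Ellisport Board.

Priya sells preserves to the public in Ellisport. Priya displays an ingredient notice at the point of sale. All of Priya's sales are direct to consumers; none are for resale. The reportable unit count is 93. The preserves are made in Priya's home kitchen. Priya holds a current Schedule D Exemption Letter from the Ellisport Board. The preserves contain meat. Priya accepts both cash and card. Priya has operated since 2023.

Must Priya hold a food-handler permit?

Exception (a) is satisfied on its face — an ingredient notice is displayed. Considering the limiting provisions: (c) would limit (a) — the reportable unit count is 93, under the 98 limit — but (d) sets (c) aside: (d) operates against (c): the preserves contain meat. (e), which would lift (d), is not engaged — no sales are for resale. (a) remains available.
Exception (b) is satisfied on its face — the preserves are home-kitchen produced. However, paragraph (f) must be considered: (f) operates — a current Schedule D Exemption Letter is held. Exception (b) does not apply.

No — exception (a) applies; Priya is not required to hold a food-handler permit.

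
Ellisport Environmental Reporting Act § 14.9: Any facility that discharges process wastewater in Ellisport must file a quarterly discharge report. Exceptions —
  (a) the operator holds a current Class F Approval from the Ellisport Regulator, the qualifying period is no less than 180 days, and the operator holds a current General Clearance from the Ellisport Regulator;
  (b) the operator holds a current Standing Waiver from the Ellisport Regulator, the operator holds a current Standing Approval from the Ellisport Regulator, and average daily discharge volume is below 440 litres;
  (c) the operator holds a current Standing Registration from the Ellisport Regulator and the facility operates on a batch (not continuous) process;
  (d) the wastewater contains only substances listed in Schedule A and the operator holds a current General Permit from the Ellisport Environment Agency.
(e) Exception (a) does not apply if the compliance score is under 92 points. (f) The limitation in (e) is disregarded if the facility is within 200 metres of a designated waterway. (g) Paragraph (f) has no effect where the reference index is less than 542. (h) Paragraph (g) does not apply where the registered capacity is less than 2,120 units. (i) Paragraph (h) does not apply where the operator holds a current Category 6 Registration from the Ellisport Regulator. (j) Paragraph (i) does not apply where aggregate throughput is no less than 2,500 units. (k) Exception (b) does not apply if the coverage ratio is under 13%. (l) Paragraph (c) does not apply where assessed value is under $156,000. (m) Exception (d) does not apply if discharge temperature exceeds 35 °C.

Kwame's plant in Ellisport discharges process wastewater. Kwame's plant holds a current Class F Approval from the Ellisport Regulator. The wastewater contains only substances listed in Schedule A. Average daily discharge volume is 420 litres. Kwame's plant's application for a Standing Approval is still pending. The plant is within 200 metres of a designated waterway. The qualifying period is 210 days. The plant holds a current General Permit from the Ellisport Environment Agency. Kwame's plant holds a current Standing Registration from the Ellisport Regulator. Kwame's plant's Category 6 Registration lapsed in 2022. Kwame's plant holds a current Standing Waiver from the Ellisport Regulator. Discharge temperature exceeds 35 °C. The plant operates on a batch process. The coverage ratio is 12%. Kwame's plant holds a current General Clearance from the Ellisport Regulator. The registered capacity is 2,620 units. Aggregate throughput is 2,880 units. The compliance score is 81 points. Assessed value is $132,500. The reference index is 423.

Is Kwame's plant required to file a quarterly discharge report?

Exception (a)'s conditions are all satisfied: a current Class F Approval is held; the qualifying period is 210 days, meeting the 180 days threshold; a current General Clearance is held. However, paragraphs (e)–(j) must be considered: (e) is engaged — the compliance score is 81 points, under the 92 points limit. (f) operates (the plant is within 200 m of a designated waterway), but yields to (g): (g) operates against (f): the reference index is 423, less than the 542 limit. (h), which would lift (g), does not operate here — the registered capacity is 2,620 units, not less than 2,120 units. (a) is therefore removed.
Exception (b) does not apply: there is no Standing Approval in force.
All of (c)'s requirements are met (a current Standing Registration is held; the facility operates on a batch process). But applying paragraph (l): (l) operates against (c): assessed value is $132,500, under the $156,000 limit. (c) is therefore removed.
Exception (d)'s conditions are all satisfied: the wastewater is Schedule-A-only; a current General Permit is held. However, paragraph (m) must be considered: (m) operates — discharge temperature exceeds 35 °C. Exception (d) does not apply.
No exception is made out. Kwame's plant falls within the general rule.

Yes — Kwame's plant must file a quarterly discharge report.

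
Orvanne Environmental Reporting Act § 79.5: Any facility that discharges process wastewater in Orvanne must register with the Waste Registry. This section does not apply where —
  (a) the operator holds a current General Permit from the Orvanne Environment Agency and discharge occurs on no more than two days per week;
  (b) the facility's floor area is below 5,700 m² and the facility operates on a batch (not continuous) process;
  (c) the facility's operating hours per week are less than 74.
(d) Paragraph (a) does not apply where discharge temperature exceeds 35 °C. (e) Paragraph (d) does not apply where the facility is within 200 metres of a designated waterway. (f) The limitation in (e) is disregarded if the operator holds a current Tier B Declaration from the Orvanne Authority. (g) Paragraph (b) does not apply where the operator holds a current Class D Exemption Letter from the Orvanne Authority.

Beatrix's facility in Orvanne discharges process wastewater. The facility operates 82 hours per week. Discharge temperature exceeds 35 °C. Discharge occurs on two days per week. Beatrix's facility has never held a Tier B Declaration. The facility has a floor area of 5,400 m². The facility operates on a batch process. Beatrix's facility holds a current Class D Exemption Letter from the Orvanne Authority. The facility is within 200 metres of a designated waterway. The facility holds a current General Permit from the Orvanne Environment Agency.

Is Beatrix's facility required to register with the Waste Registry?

No — exception (a) applies; Beatrix's facility is not required to register with the Waste Registry.

All of (a)'s requirements are met (a current General Permit is held; discharge occurs on no more than two days per week). Applying paragraphs (d)–(f): (d) operates (discharge temperature exceeds 35 °C), but is displaced by (e): (e) is triggered — the facility is within 200 m of a designated waterway. (f) is not triggered (no current Tier B Declaration is held), so (e) stands. (a) remains available.
Exception (b) is satisfied on its face — the facility's floor area is 5,400 m², below the 5,700 m² limit; the facility operates on a batch process. But: (g) is triggered — a current Class D Exemption Letter is held. So (b) is unavailable.
Exception (c) fails — the facility's operating hours per week are 82, not less than 74.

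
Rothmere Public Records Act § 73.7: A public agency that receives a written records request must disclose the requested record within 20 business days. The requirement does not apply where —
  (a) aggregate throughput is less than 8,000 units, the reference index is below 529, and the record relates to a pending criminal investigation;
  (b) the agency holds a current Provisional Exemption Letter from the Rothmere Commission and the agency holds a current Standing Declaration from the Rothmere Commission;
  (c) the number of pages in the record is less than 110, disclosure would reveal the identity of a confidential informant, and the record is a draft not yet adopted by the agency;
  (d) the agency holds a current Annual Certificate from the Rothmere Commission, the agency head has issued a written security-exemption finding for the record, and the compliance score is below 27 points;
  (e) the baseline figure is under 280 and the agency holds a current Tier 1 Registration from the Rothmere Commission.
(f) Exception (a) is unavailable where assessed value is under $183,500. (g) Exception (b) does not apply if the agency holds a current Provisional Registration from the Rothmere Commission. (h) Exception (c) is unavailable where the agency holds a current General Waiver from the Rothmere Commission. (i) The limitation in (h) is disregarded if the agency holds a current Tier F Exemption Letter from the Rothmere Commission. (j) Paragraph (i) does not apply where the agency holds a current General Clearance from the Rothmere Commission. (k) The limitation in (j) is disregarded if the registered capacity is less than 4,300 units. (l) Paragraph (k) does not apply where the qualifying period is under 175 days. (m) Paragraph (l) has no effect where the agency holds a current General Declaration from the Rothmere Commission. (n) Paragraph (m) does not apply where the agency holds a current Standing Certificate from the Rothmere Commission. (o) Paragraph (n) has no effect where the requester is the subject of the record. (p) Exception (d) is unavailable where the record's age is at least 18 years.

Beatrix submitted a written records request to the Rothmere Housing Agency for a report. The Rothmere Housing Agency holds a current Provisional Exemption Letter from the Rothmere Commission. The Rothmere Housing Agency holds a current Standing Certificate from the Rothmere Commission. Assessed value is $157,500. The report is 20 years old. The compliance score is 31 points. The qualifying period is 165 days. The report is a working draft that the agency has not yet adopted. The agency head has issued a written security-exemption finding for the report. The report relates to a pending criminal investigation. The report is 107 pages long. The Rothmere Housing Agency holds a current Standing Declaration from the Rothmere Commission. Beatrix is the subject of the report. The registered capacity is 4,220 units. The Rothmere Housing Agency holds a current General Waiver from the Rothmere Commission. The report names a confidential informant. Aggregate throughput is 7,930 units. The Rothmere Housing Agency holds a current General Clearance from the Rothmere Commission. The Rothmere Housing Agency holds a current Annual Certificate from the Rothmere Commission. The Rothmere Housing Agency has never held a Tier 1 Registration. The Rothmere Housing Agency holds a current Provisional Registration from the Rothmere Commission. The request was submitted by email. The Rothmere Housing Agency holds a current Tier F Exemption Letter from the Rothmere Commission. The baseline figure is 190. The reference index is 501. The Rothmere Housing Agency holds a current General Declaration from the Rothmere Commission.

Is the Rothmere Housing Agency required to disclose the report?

No — exception (c) applies; the Rothmere Housing Agency is not required to disclose the report.

Exception (a): aggregate throughput is 7,930 units, less than the 8,000 units limit; the reference index is 501, below the 529 limit; the report relates to a pending investigation — every condition holds. However, paragraph (f) must be considered: (f) operates against (a): assessed value is $157,500, under the $183,500 limit. So (a) is unavailable.
Exception (b): a current Provisional Exemption Letter is held; a current Standing Declaration is held — every condition holds. However, paragraph (g) must be considered: (g) applies — a current Provisional Registration is held. (b) is therefore removed.
Exception (c) is satisfied on its face — the number of pages in the record is 107, less than the 110 limit; the report names a confidential informant; the report is an unadopted draft. Considering the limiting provisions: (h) would limit (c) — a current General Waiver is held — but (i) sets (h) aside: (i) operates against (h): a current Tier F Exemption Letter is held. (j) would limit (i) — a current General Clearance is held — but (k) sets (j) aside: (k) is triggered — the registered capacity is 4,220 units, less than the 4,300 units limit. (l) would limit (k) — the qualifying period is 165 days, under the 175 days limit — but (m) sets (l) aside: (m) applies — a current General Declaration is held. (n) would limit (m) — a current Standing Certificate is held — but (o) sets (n) aside: (o) operates against (n): Beatrix is the subject of the report. Exception (c) stands.
Exception (d) requires that the compliance score is below 27 points; but the compliance score is 31 points, not below 27 points, so (d) is unavailable.
Exception (e) fails — there is no Tier 1 Registration in force.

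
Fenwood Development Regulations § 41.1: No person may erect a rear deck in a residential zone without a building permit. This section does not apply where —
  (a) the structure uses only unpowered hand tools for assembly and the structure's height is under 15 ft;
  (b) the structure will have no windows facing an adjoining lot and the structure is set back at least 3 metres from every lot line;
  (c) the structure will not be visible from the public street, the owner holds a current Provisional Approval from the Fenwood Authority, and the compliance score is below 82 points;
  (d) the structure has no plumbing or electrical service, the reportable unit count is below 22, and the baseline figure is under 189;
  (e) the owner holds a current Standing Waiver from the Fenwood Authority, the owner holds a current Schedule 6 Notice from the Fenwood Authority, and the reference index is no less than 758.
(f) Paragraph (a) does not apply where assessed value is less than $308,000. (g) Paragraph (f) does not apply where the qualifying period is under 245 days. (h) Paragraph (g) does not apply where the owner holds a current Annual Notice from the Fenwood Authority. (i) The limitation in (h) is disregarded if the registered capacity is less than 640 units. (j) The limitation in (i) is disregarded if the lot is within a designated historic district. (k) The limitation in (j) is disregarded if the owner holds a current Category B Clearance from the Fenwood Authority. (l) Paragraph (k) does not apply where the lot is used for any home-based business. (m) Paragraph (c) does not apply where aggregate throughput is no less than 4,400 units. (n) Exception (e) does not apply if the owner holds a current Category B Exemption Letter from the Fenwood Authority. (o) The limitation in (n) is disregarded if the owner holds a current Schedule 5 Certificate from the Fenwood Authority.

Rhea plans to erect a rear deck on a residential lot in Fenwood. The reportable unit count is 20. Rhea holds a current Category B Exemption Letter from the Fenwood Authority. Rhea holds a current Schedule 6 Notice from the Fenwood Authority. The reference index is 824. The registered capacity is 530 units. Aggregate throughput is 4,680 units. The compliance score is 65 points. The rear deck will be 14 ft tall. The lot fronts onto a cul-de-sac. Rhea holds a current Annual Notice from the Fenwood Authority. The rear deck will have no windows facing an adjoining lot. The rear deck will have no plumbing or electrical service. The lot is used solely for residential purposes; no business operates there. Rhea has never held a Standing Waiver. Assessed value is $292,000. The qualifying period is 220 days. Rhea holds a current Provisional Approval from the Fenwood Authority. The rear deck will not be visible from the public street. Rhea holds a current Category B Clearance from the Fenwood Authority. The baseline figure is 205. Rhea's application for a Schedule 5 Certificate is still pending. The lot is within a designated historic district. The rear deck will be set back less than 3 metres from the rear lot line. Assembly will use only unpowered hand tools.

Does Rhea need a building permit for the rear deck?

Exception (a) is satisfied on its face — assembly uses only hand tools; the structure's height is 14 ft, under the 15 ft limit. Under paragraphs (f)–(l): (f) is triggered (assessed value is $292,000, less than the $308,000 limit), but is displaced by (g): (g) operates against (f): the qualifying period is 220 days, under the 245 days limit. (h) would limit (g) — a current Annual Notice is held — but (i) sets (h) aside: (i) operates — the registered capacity is 530 units, less than the 640 units limit. (j) would limit (i) — the lot is in a historic district — but (k) sets (j) aside: (k) is triggered — a current Category B Clearance is held. (l), which would lift (k), does not operate here — the lot is solely residential. Exception (a) stands.
Exception (b) requires that the structure is set back at least 3 metres from every lot line; but the rear setback is under 3 m, so (b) is unavailable.
Exception (c)'s conditions are all satisfied: the structure will not be visible from the street; a current Provisional Approval is held; the compliance score is 65 points, below the 82 points limit. But: (m) is triggered — aggregate throughput is 4,680 units, meeting the 4,400 units threshold. So (c) is unavailable.
Exception (d) requires that the baseline figure is under 189; but the baseline figure is 205, not under 189, so (d) is unavailable.
Exception (e) fails — the Standing Waiver is not current.

No — exception (a) applies; Rhea does not need a building permit.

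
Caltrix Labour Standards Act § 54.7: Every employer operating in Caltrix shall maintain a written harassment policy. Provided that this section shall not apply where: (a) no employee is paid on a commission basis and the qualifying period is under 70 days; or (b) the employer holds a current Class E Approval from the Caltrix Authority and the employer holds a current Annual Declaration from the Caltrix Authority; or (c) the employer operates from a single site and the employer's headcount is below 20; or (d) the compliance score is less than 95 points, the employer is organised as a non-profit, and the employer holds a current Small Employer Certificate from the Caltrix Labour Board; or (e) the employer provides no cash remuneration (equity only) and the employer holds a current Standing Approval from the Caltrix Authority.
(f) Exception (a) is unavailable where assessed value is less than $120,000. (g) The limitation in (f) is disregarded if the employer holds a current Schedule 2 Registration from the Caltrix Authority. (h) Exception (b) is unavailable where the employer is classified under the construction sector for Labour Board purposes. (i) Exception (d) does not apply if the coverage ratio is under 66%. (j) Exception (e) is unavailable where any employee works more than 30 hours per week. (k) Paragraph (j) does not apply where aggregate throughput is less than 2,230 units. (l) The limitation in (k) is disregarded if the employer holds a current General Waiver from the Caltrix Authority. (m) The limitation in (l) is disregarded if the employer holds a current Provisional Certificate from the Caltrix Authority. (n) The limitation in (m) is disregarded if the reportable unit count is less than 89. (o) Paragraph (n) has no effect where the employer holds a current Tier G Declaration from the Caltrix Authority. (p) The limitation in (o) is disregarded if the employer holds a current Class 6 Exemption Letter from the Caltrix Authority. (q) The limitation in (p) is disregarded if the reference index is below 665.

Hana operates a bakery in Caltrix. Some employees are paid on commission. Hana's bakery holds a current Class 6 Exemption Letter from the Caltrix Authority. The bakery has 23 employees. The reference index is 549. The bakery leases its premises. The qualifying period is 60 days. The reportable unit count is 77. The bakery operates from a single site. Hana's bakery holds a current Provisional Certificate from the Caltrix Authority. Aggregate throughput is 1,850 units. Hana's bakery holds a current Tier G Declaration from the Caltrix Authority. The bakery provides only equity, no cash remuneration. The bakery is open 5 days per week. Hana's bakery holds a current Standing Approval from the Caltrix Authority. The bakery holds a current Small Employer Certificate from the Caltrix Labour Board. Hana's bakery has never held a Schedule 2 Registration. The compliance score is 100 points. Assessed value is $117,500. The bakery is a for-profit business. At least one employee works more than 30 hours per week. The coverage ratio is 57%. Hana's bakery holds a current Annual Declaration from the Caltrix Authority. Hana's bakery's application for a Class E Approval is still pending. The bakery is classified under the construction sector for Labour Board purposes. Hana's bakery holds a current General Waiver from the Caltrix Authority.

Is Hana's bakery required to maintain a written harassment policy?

Exception (a) fails — some employees are paid on commission.
Exception (b) does not apply: no current Class E Approval is held.
Exception (c) fails — the employer's headcount is 23, not below 20.
Exception (d) fails — the compliance score is 100 points, not less than 95 points.
Exception (e) is satisfied on its face — remuneration is equity-only; a current Standing Approval is held. Under paragraphs (j)–(q): (j) would limit (e) — at least one employee exceeds 30 hours/week — but (k) sets (j) aside: (k) is engaged — aggregate throughput is 1,850 units, less than the 2,230 units limit. (l) would limit (k) — a current General Waiver is held — but (m) sets (l) aside: (m) operates against (l): a current Provisional Certificate is held. (n) applies (the reportable unit count is 77, less than the 89 limit), but is displaced by (o): (o) operates — a current Tier G Declaration is held. (p) applies (a current Class 6 Exemption Letter is held), but yields to (q): (q) operates against (p): the reference index is 549, below the 665 limit. So (e) applies.

No — exception (e) applies; Hana's bakery is not required to maintain a written harassment policy.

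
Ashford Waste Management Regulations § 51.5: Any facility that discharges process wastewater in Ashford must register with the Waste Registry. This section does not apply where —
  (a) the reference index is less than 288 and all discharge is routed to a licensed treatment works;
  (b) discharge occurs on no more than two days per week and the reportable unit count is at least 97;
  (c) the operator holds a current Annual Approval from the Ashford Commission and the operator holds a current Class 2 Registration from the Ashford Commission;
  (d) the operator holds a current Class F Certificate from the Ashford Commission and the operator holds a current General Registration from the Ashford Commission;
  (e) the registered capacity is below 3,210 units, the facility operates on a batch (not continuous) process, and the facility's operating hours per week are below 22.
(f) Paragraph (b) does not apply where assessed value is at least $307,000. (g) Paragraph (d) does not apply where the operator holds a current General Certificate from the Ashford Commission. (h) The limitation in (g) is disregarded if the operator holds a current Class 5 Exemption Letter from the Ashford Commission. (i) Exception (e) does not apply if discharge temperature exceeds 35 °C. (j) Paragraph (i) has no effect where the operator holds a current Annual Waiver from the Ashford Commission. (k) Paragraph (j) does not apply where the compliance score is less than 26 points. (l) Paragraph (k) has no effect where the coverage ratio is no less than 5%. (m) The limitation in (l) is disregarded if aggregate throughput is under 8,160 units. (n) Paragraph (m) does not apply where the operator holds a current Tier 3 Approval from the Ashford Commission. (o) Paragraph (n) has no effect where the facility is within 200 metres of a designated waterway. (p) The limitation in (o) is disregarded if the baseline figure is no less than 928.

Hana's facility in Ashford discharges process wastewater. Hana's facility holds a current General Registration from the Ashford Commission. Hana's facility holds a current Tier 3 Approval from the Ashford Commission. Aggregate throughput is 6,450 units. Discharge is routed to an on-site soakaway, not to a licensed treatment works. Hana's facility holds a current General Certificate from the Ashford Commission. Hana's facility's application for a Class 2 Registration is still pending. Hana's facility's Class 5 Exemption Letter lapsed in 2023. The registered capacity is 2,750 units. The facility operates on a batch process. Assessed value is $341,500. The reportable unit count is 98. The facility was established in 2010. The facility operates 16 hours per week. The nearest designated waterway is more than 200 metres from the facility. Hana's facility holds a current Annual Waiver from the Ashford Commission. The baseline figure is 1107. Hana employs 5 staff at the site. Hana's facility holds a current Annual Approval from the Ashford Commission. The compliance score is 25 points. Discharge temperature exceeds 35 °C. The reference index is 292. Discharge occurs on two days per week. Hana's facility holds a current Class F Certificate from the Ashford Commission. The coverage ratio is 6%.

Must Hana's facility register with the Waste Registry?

No — exception (e) applies; Hana's facility is not required to register with the Waste Registry.

Exception (a) does not apply: the reference index is 292, not less than 288.
Exception (b)'s conditions are all satisfied: discharge occurs on no more than two days per week; the reportable unit count is 98, meeting the 97 threshold. However, paragraph (f) must be considered: (f) operates — assessed value is $341,500, meeting the $307,000 threshold. So (b) is unavailable.
Exception (c) fails — there is no Class 2 Registration in force.
Exception (d): a current Class F Certificate is held; a current General Registration is held — every condition holds. But: (g) applies — a current General Certificate is held. (h), which would lift (g), is not triggered — there is no Class 5 Exemption Letter in force. Exception (d) does not apply.
Exception (e)'s conditions are all satisfied: the registered capacity is 2,750 units, below the 3,210 units limit; the facility operates on a batch process; the facility's operating hours per week are 16, below the 22 limit. Under paragraphs (i)–(p): (i) would limit (e) — discharge temperature exceeds 35 °C — but (j) sets (i) aside: (j) operates against (i): a current Annual Waiver is held. (k) applies (the compliance score is 25 points, less than the 26 points limit), but is set aside by (l): (l) operates against (k): the coverage ratio is 6%, meeting the 5% threshold. (m) would limit (l) — aggregate throughput is 6,450 units, under the 8,160 units limit — but (n) sets (m) aside: (n) operates against (m): a current Tier 3 Approval is held. (o), which would lift (n), is inapplicable — the facility is more than 200 m from any designated waterway. So (e) applies.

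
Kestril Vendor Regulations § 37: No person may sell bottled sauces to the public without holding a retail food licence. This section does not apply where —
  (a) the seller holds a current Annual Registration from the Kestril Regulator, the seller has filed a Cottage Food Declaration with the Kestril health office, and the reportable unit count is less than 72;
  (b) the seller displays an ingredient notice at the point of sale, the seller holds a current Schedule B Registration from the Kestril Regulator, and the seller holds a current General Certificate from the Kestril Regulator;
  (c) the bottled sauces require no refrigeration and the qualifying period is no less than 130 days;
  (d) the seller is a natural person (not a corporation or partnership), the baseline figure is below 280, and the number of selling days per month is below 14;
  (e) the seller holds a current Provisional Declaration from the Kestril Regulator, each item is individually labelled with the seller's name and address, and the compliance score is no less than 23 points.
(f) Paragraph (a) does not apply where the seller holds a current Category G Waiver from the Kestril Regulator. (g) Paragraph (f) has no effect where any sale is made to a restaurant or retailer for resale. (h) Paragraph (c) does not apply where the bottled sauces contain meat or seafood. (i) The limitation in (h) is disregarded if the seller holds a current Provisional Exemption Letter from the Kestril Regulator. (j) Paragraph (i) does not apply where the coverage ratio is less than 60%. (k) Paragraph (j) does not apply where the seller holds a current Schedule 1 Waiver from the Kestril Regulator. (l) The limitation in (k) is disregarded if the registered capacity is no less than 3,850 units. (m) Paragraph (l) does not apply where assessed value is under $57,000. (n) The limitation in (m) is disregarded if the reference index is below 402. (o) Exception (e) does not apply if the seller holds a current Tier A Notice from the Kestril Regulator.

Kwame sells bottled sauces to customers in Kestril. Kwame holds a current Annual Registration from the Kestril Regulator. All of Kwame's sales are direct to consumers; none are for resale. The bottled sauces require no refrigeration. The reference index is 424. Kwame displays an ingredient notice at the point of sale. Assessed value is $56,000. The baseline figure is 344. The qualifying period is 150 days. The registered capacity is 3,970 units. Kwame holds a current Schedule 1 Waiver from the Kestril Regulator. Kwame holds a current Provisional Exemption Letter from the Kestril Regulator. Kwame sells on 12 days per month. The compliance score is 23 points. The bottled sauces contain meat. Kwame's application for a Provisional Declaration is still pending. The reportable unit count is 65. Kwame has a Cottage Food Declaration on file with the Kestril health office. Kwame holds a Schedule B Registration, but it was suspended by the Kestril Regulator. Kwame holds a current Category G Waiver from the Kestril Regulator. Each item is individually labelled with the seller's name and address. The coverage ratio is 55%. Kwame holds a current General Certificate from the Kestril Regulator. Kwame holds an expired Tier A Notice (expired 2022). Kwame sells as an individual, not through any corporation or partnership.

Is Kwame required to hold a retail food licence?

No — exception (c) applies; Kwame is not required to hold a retail food licence.

All of (a)'s requirements are met (a current Annual Registration is held; a Cottage Food Declaration is on file; the reportable unit count is 65, less than the 72 limit). But: (f) operates — a current Category G Waiver is held. (g), which would lift (f), is not engaged — no sales are for resale. So (a) is unavailable.
Exception (b) requires that the seller holds a current Schedule B Registration from the Kestril Regulator; but there is no Schedule B Registration in force, so (b) is unavailable.
Exception (c)'s conditions are all satisfied: the bottled sauces are shelf-stable; the qualifying period is 150 days, meeting the 130 days threshold. Considering the limiting provisions: (h) would limit (c) — the bottled sauces contain meat — but (i) sets (h) aside: (i) operates — a current Provisional Exemption Letter is held. (j) would limit (i) — the coverage ratio is 55%, less than the 60% limit — but (k) sets (j) aside: (k) is engaged — a current Schedule 1 Waiver is held. (l) is engaged (the registered capacity is 3,970 units, meeting the 3,850 units threshold), but is set aside by (m): (m) operates against (l): assessed value is $56,000, under the $57,000 limit. (n) is not triggered (the reference index is 424, not below 402), so (m) stands. So (c) applies.
Exception (d) fails — the baseline figure is 344, not below 280.
Exception (e) requires that the seller holds a current Provisional Declaration from the Kestril Regulator; but there is no Provisional Declaration in force, so (e) is unavailable.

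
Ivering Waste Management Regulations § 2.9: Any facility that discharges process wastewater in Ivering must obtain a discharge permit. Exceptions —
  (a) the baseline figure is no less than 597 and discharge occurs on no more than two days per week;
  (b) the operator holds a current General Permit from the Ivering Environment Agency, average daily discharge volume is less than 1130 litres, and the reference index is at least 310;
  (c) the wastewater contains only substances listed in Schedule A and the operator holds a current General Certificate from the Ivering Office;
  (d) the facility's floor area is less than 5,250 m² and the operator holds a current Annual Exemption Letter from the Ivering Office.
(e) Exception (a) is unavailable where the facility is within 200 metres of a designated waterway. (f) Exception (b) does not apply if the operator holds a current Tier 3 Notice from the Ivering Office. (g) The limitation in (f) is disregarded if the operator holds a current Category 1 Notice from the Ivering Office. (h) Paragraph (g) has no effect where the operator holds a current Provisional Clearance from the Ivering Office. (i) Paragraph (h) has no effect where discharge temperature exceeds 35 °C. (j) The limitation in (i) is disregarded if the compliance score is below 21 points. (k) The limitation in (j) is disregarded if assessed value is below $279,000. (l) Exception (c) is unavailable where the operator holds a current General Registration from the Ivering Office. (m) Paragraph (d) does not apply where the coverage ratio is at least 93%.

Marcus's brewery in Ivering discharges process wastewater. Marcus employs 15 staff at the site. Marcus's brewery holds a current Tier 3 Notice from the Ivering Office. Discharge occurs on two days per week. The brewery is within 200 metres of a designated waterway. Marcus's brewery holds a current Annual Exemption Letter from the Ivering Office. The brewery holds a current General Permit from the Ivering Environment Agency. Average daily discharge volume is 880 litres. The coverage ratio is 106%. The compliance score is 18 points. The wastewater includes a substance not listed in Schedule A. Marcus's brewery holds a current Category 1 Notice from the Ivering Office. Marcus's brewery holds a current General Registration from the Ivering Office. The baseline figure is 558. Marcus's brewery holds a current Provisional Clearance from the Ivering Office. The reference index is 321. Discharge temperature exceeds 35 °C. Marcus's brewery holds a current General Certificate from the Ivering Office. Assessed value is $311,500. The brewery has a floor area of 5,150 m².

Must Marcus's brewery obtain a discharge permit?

Exception (a) requires that the baseline figure is no less than 597; but the baseline figure is 558, short of 597, so (a) is unavailable.
Exception (b) is satisfied on its face — a current General Permit is held; average daily discharge volume is 880 litres, less than the 1130 litres limit; the reference index is 321, meeting the 310 threshold. However, paragraphs (f)–(k) must be considered: (f) operates against (b): a current Tier 3 Notice is held. (g) operates (a current Category 1 Notice is held), but is set aside by (h): (h) operates against (g): a current Provisional Clearance is held. (i) is engaged (discharge temperature exceeds 35 °C), but is set aside by (j): (j) operates against (i): the compliance score is 18 points, below the 21 points limit. (k), which would lift (j), is not engaged — assessed value is $311,500, not below $279,000. So (b) is unavailable.
Exception (c) does not apply: the wastewater includes a non-Schedule-A substance.
Exception (d)'s conditions are all satisfied: the facility's floor area is 5,150 m², less than the 5,250 m² limit; a current Annual Exemption Letter is held. However, paragraph (m) must be considered: (m) is engaged — the coverage ratio is 106%, meeting the 93% threshold. (d) is therefore removed.
No exception displaces § 2.9.

Yes — Marcus's brewery must obtain a discharge permit.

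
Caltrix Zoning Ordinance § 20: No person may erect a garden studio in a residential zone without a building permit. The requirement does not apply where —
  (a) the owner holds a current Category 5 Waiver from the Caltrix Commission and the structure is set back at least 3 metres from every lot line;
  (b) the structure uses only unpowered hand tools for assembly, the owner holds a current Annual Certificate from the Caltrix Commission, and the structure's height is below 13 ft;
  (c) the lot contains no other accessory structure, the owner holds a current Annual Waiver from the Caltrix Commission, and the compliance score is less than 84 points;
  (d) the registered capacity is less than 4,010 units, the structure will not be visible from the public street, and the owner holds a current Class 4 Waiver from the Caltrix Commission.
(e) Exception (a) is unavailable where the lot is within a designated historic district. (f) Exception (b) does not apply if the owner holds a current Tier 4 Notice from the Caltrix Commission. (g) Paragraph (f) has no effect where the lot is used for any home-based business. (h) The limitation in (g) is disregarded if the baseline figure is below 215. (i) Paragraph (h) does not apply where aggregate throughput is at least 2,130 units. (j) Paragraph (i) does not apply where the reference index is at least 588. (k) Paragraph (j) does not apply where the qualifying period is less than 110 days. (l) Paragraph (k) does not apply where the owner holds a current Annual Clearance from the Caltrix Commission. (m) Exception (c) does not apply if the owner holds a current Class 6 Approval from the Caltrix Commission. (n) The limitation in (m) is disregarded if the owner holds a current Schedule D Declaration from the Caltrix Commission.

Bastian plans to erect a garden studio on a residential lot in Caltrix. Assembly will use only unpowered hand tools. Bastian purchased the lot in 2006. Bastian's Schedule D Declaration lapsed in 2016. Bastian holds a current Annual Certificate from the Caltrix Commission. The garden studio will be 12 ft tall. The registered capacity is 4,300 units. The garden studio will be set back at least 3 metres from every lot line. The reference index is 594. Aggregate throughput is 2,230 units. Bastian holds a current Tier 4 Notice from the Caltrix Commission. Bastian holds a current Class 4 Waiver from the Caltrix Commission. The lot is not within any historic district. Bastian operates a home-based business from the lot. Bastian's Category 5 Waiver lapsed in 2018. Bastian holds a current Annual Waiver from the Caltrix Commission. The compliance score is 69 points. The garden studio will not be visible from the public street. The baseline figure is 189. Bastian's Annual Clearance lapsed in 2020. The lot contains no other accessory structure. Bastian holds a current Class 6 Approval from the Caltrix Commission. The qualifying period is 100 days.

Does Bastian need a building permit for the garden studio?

Exception (a) fails — the Category 5 Waiver is not current.
Exception (b) is satisfied on its face — assembly uses only hand tools; a current Annual Certificate is held; the structure's height is 12 ft, below the 13 ft limit. Applying paragraphs (f)–(l): (f) would limit (b) — a current Tier 4 Notice is held — but (g) sets (f) aside: (g) operates against (f): a home-based business operates on the lot. (h) is engaged (the baseline figure is 189, below the 215 limit), but is set aside by (i): (i) is engaged — aggregate throughput is 2,230 units, meeting the 2,130 units threshold. (j) would limit (i) — the reference index is 594, meeting the 588 threshold — but (k) sets (j) aside: (k) applies — the qualifying period is 100 days, less than the 110 days limit. (l), which would lift (k), is not engaged — there is no Annual Clearance in force. (b) remains available.
Exception (c) is satisfied on its face — the lot has no other accessory structure; a current Annual Waiver is held; the compliance score is 69 points, less than the 84 points limit. However, paragraphs (m)–(n) must be considered: (m) operates against (c): a current Class 6 Approval is held. (n), which would lift (m), does not operate here — the Schedule D Declaration is not current. Exception (c) does not apply.
Exception (d) does not apply: the registered capacity is 4,300 units, not less than 4,010 units.

No — exception (b) applies; Bastian does not need a building permit.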